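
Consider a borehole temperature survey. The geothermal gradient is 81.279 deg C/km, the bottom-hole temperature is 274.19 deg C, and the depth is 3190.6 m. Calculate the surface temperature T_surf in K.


T_surf = T_d - grad * d / 1000
T_surf = 274.19 - 81.279 * 3190.6 / 1000
T_surf = 14.86122 deg C
Convert to K: 14.86122 + 273.15 = 288.01 K
T_surf = 288.01 K


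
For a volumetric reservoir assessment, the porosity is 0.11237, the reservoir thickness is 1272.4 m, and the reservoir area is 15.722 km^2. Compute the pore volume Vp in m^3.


Vp = A * 1e6 * hr * phi
Vp = 15.722 * 1e6 * 1272.4 * 0.11237
Vp = 2.2479e+09 m^3


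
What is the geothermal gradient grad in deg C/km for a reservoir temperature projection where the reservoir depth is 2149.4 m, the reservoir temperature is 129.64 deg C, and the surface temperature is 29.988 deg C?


grad = (T_res - T_surf) / d * 1000
grad = (129.64 - 29.988) / 2149.4 * 1000
grad = 46.363 deg C/km


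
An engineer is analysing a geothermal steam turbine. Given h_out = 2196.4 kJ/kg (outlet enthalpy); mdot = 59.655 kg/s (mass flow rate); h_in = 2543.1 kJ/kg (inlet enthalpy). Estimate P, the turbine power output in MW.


P = mdot * (h_in - h_out) / 1000
P = 59.655 * (2543.1 - 2196.4) / 1000
P = 20.682 MW


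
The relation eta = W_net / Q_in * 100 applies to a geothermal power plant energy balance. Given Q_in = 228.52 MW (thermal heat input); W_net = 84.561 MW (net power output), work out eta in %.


eta = W_net / Q_in * 100
eta = 84.561 / 228.52 * 100
eta = 37.004 %


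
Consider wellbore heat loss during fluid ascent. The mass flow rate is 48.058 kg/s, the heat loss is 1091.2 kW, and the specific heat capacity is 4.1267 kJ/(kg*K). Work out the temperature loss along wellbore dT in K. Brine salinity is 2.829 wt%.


dT = Q_loss / (mdot * cp)
dT = 1091.2 / (48.058 * 4.1267)
dT = 5.5022 K


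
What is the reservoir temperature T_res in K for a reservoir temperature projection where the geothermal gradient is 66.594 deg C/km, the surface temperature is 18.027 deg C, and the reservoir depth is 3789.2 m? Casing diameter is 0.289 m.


T_res = T_surf + grad * d / 1000
T_res = 18.027 + 66.594 * 3789.2 / 1000
T_res = 270.3650 deg C
Convert to K: 270.3650 + 273.15 = 543.51 K
T_res = 543.51 K


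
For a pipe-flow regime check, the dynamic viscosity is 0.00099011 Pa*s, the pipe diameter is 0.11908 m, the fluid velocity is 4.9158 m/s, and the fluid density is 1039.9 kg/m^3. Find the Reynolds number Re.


Re = rho * vel * D / mu
Re = 1039.9 * 4.9158 * 0.11908 / 0.00099011
Re = 6.1481e+05


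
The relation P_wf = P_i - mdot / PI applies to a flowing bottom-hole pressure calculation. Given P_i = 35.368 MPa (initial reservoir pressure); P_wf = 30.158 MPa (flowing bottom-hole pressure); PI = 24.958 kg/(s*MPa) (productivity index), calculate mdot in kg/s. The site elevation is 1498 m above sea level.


mdot = (P_i - P_wf) * PI
mdot = (35.368 - 30.158) * 24.958
mdot = 130.03 kg/s


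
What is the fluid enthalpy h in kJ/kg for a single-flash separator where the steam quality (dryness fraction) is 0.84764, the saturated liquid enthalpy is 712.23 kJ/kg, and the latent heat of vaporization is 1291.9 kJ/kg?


h = hf + x * hfg
h = 712.23 + 0.84764 * 1291.9
h = 1807.3 kJ/kg


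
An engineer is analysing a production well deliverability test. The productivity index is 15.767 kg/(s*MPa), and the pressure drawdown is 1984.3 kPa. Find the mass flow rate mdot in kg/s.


mdot = PI * dP / 1000
mdot = 15.767 * 1984.3 / 1000
mdot = 31.286 kg/s


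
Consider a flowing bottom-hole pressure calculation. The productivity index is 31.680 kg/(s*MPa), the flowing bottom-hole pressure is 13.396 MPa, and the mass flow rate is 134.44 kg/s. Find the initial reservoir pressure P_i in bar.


P_i = P_wf + mdot / PI
P_i = 13.396 + 134.44 / 31.680
P_i = 17.63969 MPa
Convert: 17.63969 MPa * 10.0 = 176.40 bar
P_i = 176.40 bar


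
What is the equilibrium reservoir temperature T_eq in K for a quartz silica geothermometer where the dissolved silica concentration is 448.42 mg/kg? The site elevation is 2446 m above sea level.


T_eq = 1309 / (5.19 - log10(SiO2)) - 273.15
T_eq = 1309 / (5.19 - log10(448.42)) - 273.15
T_eq = 242.5464 deg C
Convert to K: 242.5464 + 273.15 = 515.70 K
T_eq = 515.70 K


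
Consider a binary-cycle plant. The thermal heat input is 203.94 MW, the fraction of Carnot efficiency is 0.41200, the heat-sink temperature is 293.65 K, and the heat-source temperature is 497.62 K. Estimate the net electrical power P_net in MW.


Step 1: eta = (1 - Tc/Th)*f = (1 - 293.65/497.62)*0.412 = 0.1688751
Step 2: P_net = eta * Q_in = 0.1688751 * 203.94 = 34.440 MW
P_net = 34.440 MW


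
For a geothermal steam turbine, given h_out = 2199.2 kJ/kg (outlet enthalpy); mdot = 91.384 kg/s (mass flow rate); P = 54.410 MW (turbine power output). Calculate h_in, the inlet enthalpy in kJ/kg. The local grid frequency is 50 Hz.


h_in = h_out + P * 1000 / mdot
h_in = 2199.2 + 54.410 * 1000 / 91.384
h_in = 2794.6 kJ/kg


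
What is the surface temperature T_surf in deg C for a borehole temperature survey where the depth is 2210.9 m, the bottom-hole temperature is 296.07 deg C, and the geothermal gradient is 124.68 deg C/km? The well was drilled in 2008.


T_surf = T_d - grad * d / 1000
T_surf = 296.07 - 124.68 * 2210.9 / 1000
T_surf = 20.415 deg C


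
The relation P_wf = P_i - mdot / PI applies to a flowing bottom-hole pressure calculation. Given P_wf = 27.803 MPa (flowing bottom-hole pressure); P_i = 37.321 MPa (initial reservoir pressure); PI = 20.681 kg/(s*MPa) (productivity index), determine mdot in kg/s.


mdot = (P_i - P_wf) * PI
mdot = (37.321 - 27.803) * 20.681
mdot = 196.84 kg/s


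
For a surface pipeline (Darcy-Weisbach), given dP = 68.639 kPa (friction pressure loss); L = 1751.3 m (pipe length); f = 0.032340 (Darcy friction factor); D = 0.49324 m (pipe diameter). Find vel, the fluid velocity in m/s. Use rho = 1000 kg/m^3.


vel = sqrt(dP*1000*2*D / (f*L*rho))
vel = sqrt(68.639*1000*2*0.49324 / (0.032340*1751.3*1000))
vel = 1.0934 m/s


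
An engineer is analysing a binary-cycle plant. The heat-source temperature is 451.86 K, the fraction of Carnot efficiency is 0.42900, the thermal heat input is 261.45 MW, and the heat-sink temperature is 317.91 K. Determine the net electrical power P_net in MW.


Step 1: eta = (1 - Tc/Th)*f = (1 - 317.91/451.86)*0.429 = 0.1271734
Step 2: P_net = eta * Q_in = 0.1271734 * 261.45 = 33.249 MW
P_net = 33.249 MW


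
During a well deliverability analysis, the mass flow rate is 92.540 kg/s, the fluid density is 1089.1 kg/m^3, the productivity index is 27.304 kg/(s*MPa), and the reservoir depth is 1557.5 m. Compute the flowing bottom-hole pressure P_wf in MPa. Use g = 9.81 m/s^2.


Step 1: P_i = rho*g*h/1e6 = 1089.1*9.81*1557.5/1e6 = 16.64044 MPa
Step 2: P_wf = P_i - mdot/PI = 16.64044 - 92.54/27.304 = 13.251 MPa
P_wf = 13.251 MPa


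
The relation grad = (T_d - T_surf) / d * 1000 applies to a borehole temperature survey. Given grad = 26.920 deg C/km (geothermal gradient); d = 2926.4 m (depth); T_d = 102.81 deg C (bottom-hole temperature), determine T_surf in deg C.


T_surf = T_d - grad * d / 1000
T_surf = 102.81 - 26.920 * 2926.4 / 1000
T_surf = 24.031 deg C


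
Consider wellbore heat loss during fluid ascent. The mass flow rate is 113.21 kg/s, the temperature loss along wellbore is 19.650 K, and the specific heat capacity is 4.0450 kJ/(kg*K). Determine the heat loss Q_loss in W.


Q_loss = mdot * cp * dT
Q_loss = 113.21 * 4.0450 * 19.650
Q_loss = 8998.412 kW
Convert: 8998.412 kW * 1000.0 = 8.9984e+06 W
Q_loss = 8.9984e+06 W


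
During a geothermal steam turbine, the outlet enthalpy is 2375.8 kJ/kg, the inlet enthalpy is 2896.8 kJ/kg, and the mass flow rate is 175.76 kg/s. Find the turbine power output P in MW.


P = mdot * (h_in - h_out) / 1000
P = 175.76 * (2896.8 - 2375.8) / 1000
P = 91.571 MW


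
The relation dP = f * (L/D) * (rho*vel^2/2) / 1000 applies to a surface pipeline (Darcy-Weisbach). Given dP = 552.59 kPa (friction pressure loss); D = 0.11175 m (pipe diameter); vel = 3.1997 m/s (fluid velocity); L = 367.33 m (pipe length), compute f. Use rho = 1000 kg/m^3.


f = dP*1000 / ((L/D)*(rho*vel^2/2))
f = 552.59*1000 / ((367.33/0.11175)*(1000*3.1997^2/2))
f = 0.032840


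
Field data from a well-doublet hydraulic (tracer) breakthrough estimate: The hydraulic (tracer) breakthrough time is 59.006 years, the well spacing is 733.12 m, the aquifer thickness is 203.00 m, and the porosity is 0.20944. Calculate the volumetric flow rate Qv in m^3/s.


Qv = pi*hr*phi*L^2 / (3*t_bt*365.25*86400)
Qv = pi*203.00*0.20944*733.12^2 / (3*59.006*365.25*86400)
Qv = 0.012851 m^3/s


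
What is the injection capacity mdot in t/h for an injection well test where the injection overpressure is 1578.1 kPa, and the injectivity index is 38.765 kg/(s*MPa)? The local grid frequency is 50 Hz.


mdot = II * dP / 1000
mdot = 38.765 * 1578.1 / 1000
mdot = 61.17505 kg/s
Convert: 61.17505 kg/s * 3.6 = 220.23 t/h
mdot = 220.23 t/h


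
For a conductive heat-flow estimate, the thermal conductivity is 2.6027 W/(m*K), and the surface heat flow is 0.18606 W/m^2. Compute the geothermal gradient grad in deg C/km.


grad = q * 1000 / k
grad = 0.18606 * 1000 / 2.6027
grad = 71.487 deg C/km


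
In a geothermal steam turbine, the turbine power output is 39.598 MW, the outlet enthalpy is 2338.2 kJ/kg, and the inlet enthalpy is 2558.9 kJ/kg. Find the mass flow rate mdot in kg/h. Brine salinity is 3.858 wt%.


mdot = P * 1000 / (h_in - h_out)
mdot = 39.598 * 1000 / (2558.9 - 2338.2)
mdot = 179.4200 kg/s
Convert: 179.4200 kg/s * 3600.0 = 6.4591e+05 kg/h
mdot = 6.4591e+05 kg/h


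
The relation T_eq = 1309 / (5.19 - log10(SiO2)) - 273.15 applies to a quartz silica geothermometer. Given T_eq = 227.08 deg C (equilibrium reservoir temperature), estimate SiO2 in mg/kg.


SiO2 = 10^(5.19 - 1309/(T_eq + 273.15))
SiO2 = 10^(5.19 - 1309/(227.08 + 273.15))
SiO2 = 374.29 mg/kg


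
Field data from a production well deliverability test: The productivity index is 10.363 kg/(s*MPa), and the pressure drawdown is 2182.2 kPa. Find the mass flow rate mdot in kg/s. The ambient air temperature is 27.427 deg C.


mdot = PI * dP / 1000
mdot = 10.363 * 2182.2 / 1000
mdot = 22.614 kg/s


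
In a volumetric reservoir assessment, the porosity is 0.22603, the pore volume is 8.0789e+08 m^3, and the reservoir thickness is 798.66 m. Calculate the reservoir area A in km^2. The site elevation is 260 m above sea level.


A = Vp / (1e6 * hr * phi)
A = 8.0789e+08 / (1e6 * 798.66 * 0.22603)
A = 4.4753 km^2


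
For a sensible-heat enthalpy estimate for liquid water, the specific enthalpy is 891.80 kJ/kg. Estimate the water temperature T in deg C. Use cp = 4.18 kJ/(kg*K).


T = h / cp
T = 891.80 / 4.18
T = 213.35 deg C


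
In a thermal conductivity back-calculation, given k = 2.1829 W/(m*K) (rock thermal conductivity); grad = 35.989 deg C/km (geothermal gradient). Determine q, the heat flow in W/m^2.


q = k * grad / 1000
q = 2.1829 * 35.989 / 1000
q = 0.078560 W/m^2


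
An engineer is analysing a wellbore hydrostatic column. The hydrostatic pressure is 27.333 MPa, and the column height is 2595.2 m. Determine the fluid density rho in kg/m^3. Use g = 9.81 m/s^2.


rho = P * 1e6 / (g * h)
rho = 27.333 * 1e6 / (9.81 * 2595.2)
rho = 1073.6 kg/m^3


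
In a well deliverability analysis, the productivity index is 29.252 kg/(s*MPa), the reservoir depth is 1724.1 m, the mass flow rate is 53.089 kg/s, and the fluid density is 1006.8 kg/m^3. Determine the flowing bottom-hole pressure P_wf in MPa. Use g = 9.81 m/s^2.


Step 1: P_i = rho*g*h/1e6 = 1006.8*9.81*1724.1/1e6 = 17.02843 MPa
Step 2: P_wf = P_i - mdot/PI = 17.02843 - 53.089/29.252 = 15.214 MPa
P_wf = 15.214 MPa


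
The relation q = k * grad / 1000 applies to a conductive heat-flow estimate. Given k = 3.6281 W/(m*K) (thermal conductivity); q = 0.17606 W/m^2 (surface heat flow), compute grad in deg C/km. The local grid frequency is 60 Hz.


grad = q * 1000 / k
grad = 0.17606 * 1000 / 3.6281
grad = 48.527 deg C/km


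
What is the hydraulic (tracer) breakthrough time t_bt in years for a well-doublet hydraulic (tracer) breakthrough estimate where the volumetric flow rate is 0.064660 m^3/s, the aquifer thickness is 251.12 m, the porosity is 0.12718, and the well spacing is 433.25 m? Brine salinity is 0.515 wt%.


t_bt = pi * hr * phi * L^2 / (3 * Qv) / (365.25*86400)
t_bt = pi * 251.12 * 0.12718 * 433.25^2 / (3 * 0.064660) / (365.25*86400)
t_bt = 3.0766 years


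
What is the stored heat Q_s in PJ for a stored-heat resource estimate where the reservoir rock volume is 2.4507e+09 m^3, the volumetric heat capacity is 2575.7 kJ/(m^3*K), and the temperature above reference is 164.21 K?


Q_s = Vr * rhoc * dT / 1e12
Q_s = 2.4507e+09 * 2575.7 * 164.21 / 1e12
Q_s = 1036.5 PJ


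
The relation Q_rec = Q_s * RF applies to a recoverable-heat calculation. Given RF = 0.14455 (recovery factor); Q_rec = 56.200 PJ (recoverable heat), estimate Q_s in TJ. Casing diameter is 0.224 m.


Q_s = Q_rec / RF
Q_s = 56.200 / 0.14455
Q_s = 388.7928 PJ
Convert: 388.7928 PJ * 1000.0 = 3.8879e+05 TJ
Q_s = 3.8879e+05 TJ


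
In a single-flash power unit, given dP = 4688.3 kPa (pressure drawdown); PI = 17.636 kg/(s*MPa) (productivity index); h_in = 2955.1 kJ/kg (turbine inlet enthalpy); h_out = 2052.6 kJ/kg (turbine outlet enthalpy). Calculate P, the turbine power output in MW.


Step 1: mdot = PI * dP / 1000 = 17.636 * 4688.3 / 1000 = 82.68286 kg/s
Step 2: P = mdot*(h_in - h_out)/1000 = 82.68286*(2955.1 - 2052.6)/1000 = 74.621 MW
P = 74.621 MW


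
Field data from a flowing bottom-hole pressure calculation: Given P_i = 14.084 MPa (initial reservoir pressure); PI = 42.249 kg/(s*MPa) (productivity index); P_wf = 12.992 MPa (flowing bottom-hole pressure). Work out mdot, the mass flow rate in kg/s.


mdot = (P_i - P_wf) * PI
mdot = (14.084 - 12.992) * 42.249
mdot = 46.136 kg/s


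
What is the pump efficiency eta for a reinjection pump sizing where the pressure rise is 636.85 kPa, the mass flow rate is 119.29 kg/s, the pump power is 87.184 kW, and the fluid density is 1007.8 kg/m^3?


eta = mdot * dP / (rho * P_pump)
eta = 119.29 * 636.85 / (1007.8 * 87.184)
eta = 0.86463


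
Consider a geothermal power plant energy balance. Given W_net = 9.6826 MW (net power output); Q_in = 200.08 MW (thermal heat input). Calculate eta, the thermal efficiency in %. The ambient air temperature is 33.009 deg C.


eta = W_net / Q_in * 100
eta = 9.6826 / 200.08 * 100
eta = 4.8394 %


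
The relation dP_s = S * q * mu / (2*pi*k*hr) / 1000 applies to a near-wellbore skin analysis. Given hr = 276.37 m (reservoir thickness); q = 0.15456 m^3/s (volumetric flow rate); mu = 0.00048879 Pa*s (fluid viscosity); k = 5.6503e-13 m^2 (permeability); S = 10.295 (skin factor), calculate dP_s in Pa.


dP_s = S * q * mu / (2*pi*k*hr) / 1000
dP_s = 10.295 * 0.15456 * 0.00048879 / (2*pi*5.6503e-13*276.37) / 1000
dP_s = 792.6902 kPa
Convert: 792.6902 kPa * 1000.0 = 7.9269e+05 Pa
dP_s = 7.9269e+05 Pa


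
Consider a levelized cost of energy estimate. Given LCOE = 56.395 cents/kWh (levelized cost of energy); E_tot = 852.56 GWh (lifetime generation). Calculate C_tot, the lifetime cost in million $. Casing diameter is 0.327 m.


C_tot = LCOE / 100 * E_tot
C_tot = 56.395 / 100 * 852.56
C_tot = 480.80 million $


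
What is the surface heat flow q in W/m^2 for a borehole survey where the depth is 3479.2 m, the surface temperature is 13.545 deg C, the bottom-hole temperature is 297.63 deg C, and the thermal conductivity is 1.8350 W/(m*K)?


Step 1: grad = (T_d - T_surf)/d * 1000 = (297.63 - 13.545)/3479.2 * 1000 = 81.65239 deg C/km
Step 2: q = k * grad / 1000 = 1.835 * 81.65239 / 1000 = 0.14983 W/m^2
q = 0.14983 W/m^2


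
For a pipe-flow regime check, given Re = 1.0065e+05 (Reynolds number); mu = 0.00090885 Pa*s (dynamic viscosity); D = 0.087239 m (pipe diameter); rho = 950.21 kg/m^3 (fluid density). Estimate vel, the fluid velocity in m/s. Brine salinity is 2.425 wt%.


vel = Re * mu / (rho * D)
vel = 1.0065e+05 * 0.00090885 / (950.21 * 0.087239)
vel = 1.1035 m/s


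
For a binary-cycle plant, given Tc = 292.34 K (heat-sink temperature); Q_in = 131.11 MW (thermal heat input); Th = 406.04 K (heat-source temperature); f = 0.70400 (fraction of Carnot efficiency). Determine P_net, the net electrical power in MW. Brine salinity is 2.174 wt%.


Step 1: eta = (1 - Tc/Th)*f = (1 - 292.34/406.04)*0.704 = 0.1971353
Step 2: P_net = eta * Q_in = 0.1971353 * 131.11 = 25.846 MW
P_net = 25.846 MW


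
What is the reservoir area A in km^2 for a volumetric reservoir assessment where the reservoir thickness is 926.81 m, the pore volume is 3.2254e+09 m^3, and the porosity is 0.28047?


A = Vp / (1e6 * hr * phi)
A = 3.2254e+09 / (1e6 * 926.81 * 0.28047)
A = 12.408 km^2


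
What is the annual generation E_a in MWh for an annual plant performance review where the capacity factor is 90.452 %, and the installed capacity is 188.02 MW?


E_a = CF / 100 * cap * 8760
E_a = 90.452 / 100 * 188.02 * 8760
E_a = 1.4898e+06 MWh


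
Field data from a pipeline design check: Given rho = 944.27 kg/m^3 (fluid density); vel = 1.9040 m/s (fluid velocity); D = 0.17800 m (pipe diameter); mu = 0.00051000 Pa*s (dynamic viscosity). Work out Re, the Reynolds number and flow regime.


Step 1: Re = rho*vel*D/mu = 944.27*1.904*0.178/0.00051 = 6.2750e+05
Step 2: Re = 6.2750e+05 > 4000, so flow is turbulent.
Re = 6.2750e+05 (turbulent)


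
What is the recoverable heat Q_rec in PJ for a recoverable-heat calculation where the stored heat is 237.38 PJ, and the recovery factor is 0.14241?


Q_rec = Q_s * RF
Q_rec = 237.38 * 0.14241
Q_rec = 33.805 PJ


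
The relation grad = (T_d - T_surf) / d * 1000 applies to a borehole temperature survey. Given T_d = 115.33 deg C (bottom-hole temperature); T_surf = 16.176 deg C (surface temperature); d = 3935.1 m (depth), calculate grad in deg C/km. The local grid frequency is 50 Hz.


grad = (T_d - T_surf) / d * 1000
grad = (115.33 - 16.176) / 3935.1 * 1000
grad = 25.197 deg C/km


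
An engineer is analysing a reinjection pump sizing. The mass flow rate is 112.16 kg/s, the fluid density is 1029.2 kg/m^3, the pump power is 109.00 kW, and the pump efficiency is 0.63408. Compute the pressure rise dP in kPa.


dP = P_pump * rho * eta / mdot
dP = 109.00 * 1029.2 * 0.63408 / 112.16
dP = 634.21 kPa


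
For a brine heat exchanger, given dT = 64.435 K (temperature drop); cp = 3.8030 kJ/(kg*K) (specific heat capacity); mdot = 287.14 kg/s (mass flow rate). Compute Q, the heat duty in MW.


Q = mdot * cp * dT / 1000
Q = 287.14 * 3.8030 * 64.435 / 1000
Q = 70.363 MW


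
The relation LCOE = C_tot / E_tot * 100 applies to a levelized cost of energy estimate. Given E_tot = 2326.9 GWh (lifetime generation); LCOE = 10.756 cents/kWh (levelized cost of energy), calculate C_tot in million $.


C_tot = LCOE / 100 * E_tot
C_tot = 10.756 / 100 * 2326.9
C_tot = 250.28 million $


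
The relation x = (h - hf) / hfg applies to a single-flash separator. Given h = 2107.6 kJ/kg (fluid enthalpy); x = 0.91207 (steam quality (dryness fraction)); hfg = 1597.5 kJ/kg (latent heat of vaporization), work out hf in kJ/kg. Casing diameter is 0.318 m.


hf = h - x * hfg
hf = 2107.6 - 0.91207 * 1597.5
hf = 650.57 kJ/kg


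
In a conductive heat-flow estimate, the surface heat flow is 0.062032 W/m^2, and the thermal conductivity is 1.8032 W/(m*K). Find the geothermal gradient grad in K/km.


grad = q * 1000 / k
grad = 0.062032 * 1000 / 1.8032
grad = 34.40106 deg C/km
Convert: 34.40106 deg C/km * 1.0 = 34.401 K/km
grad = 34.401 K/km


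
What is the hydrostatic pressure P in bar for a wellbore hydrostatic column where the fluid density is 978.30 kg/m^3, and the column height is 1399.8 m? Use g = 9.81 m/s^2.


P = rho * g * h / 1e6
P = 978.30 * 9.81 * 1399.8 / 1e6
P = 13.43405 MPa
Convert: 13.43405 MPa * 10.0 = 134.34 bar
P = 134.34 bar


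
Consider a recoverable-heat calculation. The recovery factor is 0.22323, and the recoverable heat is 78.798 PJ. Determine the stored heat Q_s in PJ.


Q_s = Q_rec / RF
Q_s = 78.798 / 0.22323
Q_s = 352.99 PJ


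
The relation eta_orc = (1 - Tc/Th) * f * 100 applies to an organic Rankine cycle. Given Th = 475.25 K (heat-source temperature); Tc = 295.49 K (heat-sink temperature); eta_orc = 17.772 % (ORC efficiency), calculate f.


f = (eta_orc/100) / (1 - Tc/Th)
f = (17.772/100) / (1 - 295.49/475.25)
f = 0.46986


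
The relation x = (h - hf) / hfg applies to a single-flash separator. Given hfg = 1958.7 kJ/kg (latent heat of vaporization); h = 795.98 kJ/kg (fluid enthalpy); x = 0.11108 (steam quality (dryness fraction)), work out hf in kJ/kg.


hf = h - x * hfg
hf = 795.98 - 0.11108 * 1958.7
hf = 578.41 kJ/kg


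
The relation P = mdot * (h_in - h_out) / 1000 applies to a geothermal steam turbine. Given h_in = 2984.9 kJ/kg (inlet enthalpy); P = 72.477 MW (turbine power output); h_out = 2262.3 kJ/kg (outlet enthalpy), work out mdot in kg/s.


mdot = P * 1000 / (h_in - h_out)
mdot = 72.477 * 1000 / (2984.9 - 2262.3)
mdot = 100.30 kg/s


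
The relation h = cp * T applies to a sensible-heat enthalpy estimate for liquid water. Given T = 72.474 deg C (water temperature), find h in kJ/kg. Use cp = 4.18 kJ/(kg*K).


h = cp * T
h = 4.18 * 72.474
h = 302.94 kJ/kg


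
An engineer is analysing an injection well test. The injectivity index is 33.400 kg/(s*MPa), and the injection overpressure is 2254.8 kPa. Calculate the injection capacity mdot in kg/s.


mdot = II * dP / 1000
mdot = 33.400 * 2254.8 / 1000
mdot = 75.310 kg/s


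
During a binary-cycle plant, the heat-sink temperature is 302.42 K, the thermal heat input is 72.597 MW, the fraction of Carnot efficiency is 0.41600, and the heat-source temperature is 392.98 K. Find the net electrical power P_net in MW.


Step 1: eta = (1 - Tc/Th)*f = (1 - 302.42/392.98)*0.416 = 0.09586483
Step 2: P_net = eta * Q_in = 0.09586483 * 72.597 = 6.9595 MW
P_net = 6.9595 MW


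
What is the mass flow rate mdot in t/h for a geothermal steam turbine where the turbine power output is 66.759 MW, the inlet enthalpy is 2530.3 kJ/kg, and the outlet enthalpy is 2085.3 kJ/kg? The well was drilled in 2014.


mdot = P * 1000 / (h_in - h_out)
mdot = 66.759 * 1000 / (2530.3 - 2085.3)
mdot = 150.0202 kg/s
Convert: 150.0202 kg/s * 3.6 = 540.07 t/h
mdot = 540.07 t/h


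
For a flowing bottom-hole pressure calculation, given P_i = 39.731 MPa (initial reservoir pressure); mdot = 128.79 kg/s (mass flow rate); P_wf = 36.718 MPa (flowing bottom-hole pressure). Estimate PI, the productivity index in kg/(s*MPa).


PI = mdot / (P_i - P_wf)
PI = 128.79 / (39.731 - 36.718)
PI = 42.745 kg/(s*MPa)


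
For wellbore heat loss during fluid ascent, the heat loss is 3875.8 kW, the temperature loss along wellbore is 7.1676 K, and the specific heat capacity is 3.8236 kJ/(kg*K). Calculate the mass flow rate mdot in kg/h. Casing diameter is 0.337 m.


mdot = Q_loss / (cp * dT)
mdot = 3875.8 / (3.8236 * 7.1676)
mdot = 141.4214 kg/s
Convert: 141.4214 kg/s * 3600.0 = 5.0912e+05 kg/h
mdot = 5.0912e+05 kg/h


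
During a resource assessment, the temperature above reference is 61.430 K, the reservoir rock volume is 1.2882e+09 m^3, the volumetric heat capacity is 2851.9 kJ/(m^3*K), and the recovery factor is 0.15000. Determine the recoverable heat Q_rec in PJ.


Step 1: Q_s = Vr*rhoc*dT/1e12 = 1.2882e+09*2851.9*61.43/1e12 = 225.6826 PJ
Step 2: Q_rec = Q_s * RF = 225.6826 * 0.15 = 33.852 PJ
Q_rec = 33.852 PJ


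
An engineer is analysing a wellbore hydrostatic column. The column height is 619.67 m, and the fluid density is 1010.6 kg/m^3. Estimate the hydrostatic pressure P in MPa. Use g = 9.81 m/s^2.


P = rho * g * h / 1e6
P = 1010.6 * 9.81 * 619.67 / 1e6
P = 6.1434 MPa


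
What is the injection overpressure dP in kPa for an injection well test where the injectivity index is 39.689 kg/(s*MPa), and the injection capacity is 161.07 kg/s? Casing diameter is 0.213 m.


dP = mdot * 1000 / II
dP = 161.07 * 1000 / 39.689
dP = 4058.3 kPa


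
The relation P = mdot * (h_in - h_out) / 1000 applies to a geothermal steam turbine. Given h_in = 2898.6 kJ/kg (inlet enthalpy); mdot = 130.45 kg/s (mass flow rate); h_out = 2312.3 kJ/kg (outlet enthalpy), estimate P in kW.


P = mdot * (h_in - h_out) / 1000
P = 130.45 * (2898.6 - 2312.3) / 1000
P = 76.48283 MW
Convert: 76.48283 MW * 1000.0 = 76483 kW
P = 76483 kW


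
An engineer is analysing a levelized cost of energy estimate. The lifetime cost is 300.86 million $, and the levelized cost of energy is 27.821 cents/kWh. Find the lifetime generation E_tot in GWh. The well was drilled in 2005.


E_tot = C_tot / LCOE * 100
E_tot = 300.86 / 27.821 * 100
E_tot = 1081.4 GWh


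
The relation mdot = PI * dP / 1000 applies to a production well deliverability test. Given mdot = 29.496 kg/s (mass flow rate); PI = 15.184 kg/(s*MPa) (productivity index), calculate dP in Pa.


dP = mdot * 1000 / PI
dP = 29.496 * 1000 / 15.184
dP = 1942.571 kPa
Convert: 1942.571 kPa * 1000.0 = 1.9426e+06 Pa
dP = 1.9426e+06 Pa


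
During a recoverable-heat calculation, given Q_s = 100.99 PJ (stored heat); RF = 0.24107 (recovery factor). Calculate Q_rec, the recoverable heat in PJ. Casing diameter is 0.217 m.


Q_rec = Q_s * RF
Q_rec = 100.99 * 0.24107
Q_rec = 24.346 PJ


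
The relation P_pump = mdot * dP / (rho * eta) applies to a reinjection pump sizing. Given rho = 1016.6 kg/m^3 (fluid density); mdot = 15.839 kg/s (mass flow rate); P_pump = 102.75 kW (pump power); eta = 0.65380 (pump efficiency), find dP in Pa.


dP = P_pump * rho * eta / mdot
dP = 102.75 * 1016.6 * 0.65380 / 15.839
dP = 4311.706 kPa
Convert: 4311.706 kPa * 1000.0 = 4.3117e+06 Pa
dP = 4.3117e+06 Pa


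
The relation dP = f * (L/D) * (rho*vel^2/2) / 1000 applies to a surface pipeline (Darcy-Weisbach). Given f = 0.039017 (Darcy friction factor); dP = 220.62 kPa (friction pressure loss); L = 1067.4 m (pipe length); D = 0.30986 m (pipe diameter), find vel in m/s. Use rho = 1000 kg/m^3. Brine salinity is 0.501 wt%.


vel = sqrt(dP*1000*2*D / (f*L*rho))
vel = sqrt(220.62*1000*2*0.30986 / (0.039017*1067.4*1000))
vel = 1.8119 m/s


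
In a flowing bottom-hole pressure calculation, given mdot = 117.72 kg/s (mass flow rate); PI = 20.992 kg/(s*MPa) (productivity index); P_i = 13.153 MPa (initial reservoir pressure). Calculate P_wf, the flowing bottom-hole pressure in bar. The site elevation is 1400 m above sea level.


P_wf = P_i - mdot / PI
P_wf = 13.153 - 117.72 / 20.992
P_wf = 7.545149 MPa
Convert: 7.545149 MPa * 10.0 = 75.451 bar
P_wf = 75.451 bar


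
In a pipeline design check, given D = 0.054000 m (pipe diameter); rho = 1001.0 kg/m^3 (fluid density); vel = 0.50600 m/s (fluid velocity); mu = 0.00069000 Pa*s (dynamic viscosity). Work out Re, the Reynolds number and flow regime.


Step 1: Re = rho*vel*D/mu = 1001.0*0.506*0.054/0.00069 = 39640
Step 2: Re = 39640 > 4000, so flow is turbulent.
Re = 39640 (turbulent)


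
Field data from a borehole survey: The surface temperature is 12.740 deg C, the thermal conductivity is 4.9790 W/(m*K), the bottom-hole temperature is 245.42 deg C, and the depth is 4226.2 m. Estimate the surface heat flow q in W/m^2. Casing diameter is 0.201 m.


Step 1: grad = (T_d - T_surf)/d * 1000 = (245.42 - 12.74)/4226.2 * 1000 = 55.05655 deg C/km
Step 2: q = k * grad / 1000 = 4.979 * 55.05655 / 1000 = 0.27413 W/m^2
q = 0.27413 W/m^2


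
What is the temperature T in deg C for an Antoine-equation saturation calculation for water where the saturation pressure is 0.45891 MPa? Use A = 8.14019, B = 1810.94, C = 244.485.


T = B / (A - log10(P_sat * 760 / 0.101325)) - C
T = 1810.94 / (8.14019 - log10(0.45891 * 760 / 0.101325)) - 244.485
T = 148.91 deg C


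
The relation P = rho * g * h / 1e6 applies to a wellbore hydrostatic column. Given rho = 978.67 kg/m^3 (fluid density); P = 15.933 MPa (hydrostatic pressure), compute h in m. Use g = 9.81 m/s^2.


h = P * 1e6 / (g * rho)
h = 15.933 * 1e6 / (9.81 * 978.67)
h = 1659.6 m


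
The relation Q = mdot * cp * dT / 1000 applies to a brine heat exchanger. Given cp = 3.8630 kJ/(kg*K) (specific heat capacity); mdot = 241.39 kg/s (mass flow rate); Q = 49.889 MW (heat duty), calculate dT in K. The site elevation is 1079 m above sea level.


dT = Q * 1000 / (mdot * cp)
dT = 49.889 * 1000 / (241.39 * 3.8630)
dT = 53.501 K


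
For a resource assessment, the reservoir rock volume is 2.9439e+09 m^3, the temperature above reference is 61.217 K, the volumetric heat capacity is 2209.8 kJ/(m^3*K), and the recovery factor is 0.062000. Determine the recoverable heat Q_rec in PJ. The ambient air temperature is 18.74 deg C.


Step 1: Q_s = Vr*rhoc*dT/1e12 = 2.9439e+09*2209.8*61.217/1e12 = 398.2429 PJ
Step 2: Q_rec = Q_s * RF = 398.2429 * 0.062 = 24.691 PJ
Q_rec = 24.691 PJ


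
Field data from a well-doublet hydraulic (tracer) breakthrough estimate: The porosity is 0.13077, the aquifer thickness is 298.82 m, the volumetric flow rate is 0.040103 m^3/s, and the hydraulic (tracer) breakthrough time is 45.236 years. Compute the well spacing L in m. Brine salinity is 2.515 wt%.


L = sqrt(t_bt*365.25*86400*3*Qv / (pi*hr*phi))
L = sqrt(45.236*365.25*86400*3*0.040103 / (pi*298.82*0.13077))
L = 1182.8 m


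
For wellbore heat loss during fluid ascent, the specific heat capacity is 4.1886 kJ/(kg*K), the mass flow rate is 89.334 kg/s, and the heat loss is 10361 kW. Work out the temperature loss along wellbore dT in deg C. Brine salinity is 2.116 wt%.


dT = Q_loss / (mdot * cp)
dT = 10361 / (89.334 * 4.1886)
dT = 27.68956 K
Convert (temperature difference, 1 K = 1 deg C): 27.68956 K = 27.68956 deg C
dT = 27.690 deg C


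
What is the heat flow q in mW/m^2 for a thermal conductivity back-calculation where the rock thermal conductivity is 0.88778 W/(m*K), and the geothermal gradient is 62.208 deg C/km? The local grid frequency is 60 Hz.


q = k * grad / 1000
q = 0.88778 * 62.208 / 1000
q = 0.05522702 W/m^2
Convert: 0.05522702 W/m^2 * 1000.0 = 55.227 mW/m^2
q = 55.227 mW/m^2


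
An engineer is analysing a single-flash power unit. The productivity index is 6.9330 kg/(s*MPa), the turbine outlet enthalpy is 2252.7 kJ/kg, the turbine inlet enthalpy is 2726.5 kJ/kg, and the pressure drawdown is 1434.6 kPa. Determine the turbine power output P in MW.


Step 1: mdot = PI * dP / 1000 = 6.933 * 1434.6 / 1000 = 9.946082 kg/s
Step 2: P = mdot*(h_in - h_out)/1000 = 9.946082*(2726.5 - 2252.7)/1000 = 4.7125 MW
P = 4.7125 MW


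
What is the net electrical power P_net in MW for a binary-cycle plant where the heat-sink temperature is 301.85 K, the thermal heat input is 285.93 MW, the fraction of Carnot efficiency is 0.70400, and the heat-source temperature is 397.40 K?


Step 1: eta = (1 - Tc/Th)*f = (1 - 301.85/397.4)*0.704 = 0.1692682
Step 2: P_net = eta * Q_in = 0.1692682 * 285.93 = 48.399 MW
P_net = 48.399 MW


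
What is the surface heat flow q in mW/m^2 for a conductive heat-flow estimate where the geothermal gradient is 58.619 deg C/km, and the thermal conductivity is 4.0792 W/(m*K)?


q = k * grad / 1000
q = 4.0792 * 58.619 / 1000
q = 0.2391186 W/m^2
Convert: 0.2391186 W/m^2 * 1000.0 = 239.12 mW/m^2
q = 239.12 mW/m^2


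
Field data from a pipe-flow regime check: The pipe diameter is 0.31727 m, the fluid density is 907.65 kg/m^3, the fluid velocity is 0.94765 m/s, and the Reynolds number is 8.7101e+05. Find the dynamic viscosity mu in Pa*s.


mu = rho * vel * D / Re
mu = 907.65 * 0.94765 * 0.31727 / 8.7101e+05
mu = 0.00031331 Pa*s


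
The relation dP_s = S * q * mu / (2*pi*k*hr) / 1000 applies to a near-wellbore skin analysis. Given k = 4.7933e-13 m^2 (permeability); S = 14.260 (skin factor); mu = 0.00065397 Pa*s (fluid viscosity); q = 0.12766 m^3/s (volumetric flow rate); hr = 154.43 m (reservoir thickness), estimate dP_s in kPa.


dP_s = S * q * mu / (2*pi*k*hr) / 1000
dP_s = 14.260 * 0.12766 * 0.00065397 / (2*pi*4.7933e-13*154.43) / 1000
dP_s = 2559.7 kPa


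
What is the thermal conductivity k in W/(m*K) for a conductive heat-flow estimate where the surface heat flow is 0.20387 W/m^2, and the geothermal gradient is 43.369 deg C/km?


k = q * 1000 / grad
k = 0.20387 * 1000 / 43.369
k = 4.7008 W/(m*K)


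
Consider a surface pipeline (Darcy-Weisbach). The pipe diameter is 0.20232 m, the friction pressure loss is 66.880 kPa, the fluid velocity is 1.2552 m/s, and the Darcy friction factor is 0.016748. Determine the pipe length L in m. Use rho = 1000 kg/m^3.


L = dP*1000*D / (f*rho*vel^2/2)
L = 66.880*1000*0.20232 / (0.016748*1000*1.2552^2/2)
L = 1025.6 m


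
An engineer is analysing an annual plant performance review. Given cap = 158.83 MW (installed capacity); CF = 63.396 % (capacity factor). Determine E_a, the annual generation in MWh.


E_a = CF / 100 * cap * 8760
E_a = 63.396 / 100 * 158.83 * 8760
E_a = 8.8206e+05 MWh


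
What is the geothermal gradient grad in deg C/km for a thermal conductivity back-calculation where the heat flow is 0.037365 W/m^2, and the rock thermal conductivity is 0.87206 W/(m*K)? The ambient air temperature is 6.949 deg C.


grad = q / k * 1000
grad = 0.037365 / 0.87206 * 1000
grad = 42.847 deg C/km


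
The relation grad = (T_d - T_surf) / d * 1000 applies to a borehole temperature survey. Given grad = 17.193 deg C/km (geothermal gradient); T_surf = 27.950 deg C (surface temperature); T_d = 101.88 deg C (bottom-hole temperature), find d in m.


d = (T_d - T_surf) / grad * 1000
d = (101.88 - 27.950) / 17.193 * 1000
d = 4300.0 m


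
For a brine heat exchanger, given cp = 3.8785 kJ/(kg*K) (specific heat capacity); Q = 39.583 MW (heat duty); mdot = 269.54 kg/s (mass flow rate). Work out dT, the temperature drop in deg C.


dT = Q * 1000 / (mdot * cp)
dT = 39.583 * 1000 / (269.54 * 3.8785)
dT = 37.86358 K
Convert (temperature difference, 1 K = 1 deg C): 37.86358 K = 37.86358 deg C
dT = 37.864 deg C


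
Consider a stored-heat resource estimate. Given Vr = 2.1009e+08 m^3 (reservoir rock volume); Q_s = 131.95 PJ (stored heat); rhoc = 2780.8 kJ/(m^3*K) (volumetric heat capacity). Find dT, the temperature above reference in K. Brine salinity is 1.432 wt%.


dT = Q_s * 1e12 / (Vr * rhoc)
dT = 131.95 * 1e12 / (2.1009e+08 * 2780.8)
dT = 225.86 K


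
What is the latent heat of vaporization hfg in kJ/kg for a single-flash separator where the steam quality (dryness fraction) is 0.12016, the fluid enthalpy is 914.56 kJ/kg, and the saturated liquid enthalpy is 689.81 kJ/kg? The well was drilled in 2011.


hfg = (h - hf) / x
hfg = (914.56 - 689.81) / 0.12016
hfg = 1870.4 kJ/kg


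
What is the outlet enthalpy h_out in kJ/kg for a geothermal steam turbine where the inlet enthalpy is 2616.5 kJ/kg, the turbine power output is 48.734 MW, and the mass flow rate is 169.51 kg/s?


h_out = h_in - P * 1000 / mdot
h_out = 2616.5 - 48.734 * 1000 / 169.51
h_out = 2329.0 kJ/kg


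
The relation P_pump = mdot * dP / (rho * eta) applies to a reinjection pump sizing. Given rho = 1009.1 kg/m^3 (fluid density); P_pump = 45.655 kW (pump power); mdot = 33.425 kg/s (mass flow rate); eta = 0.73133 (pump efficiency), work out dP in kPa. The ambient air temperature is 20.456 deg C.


dP = P_pump * rho * eta / mdot
dP = 45.655 * 1009.1 * 0.73133 / 33.425
dP = 1008.0 kPa


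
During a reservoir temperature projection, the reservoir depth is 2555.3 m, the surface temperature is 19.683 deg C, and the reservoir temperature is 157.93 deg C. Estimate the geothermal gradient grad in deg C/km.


grad = (T_res - T_surf) / d * 1000
grad = (157.93 - 19.683) / 2555.3 * 1000
grad = 54.102 deg C/km


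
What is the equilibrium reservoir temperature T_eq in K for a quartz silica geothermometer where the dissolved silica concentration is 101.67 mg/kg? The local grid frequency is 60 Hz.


T_eq = 1309 / (5.19 - log10(SiO2)) - 273.15
T_eq = 1309 / (5.19 - log10(101.67)) - 273.15
T_eq = 138.1222 deg C
Convert to K: 138.1222 + 273.15 = 411.27 K
T_eq = 411.27 K


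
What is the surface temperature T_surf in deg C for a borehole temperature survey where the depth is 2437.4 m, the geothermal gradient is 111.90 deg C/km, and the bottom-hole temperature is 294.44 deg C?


T_surf = T_d - grad * d / 1000
T_surf = 294.44 - 111.90 * 2437.4 / 1000
T_surf = 21.695 deg C


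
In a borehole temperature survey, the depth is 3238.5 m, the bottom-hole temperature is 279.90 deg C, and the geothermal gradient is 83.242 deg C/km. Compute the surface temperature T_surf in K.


T_surf = T_d - grad * d / 1000
T_surf = 279.90 - 83.242 * 3238.5 / 1000
T_surf = 10.32078 deg C
Convert to K: 10.32078 + 273.15 = 283.47 K
T_surf = 283.47 K


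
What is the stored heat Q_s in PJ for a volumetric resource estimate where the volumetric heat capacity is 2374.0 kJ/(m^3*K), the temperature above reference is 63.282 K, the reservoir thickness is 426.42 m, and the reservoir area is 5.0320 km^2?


Step 1: Vr = A*1e6*hr = 5.032*1e6*426.42 = 2.145745e+09 m^3
Step 2: Q_s = Vr*rhoc*dT/1e12 = 2.145745e+09*2374.0*63.282/1e12 = 322.36 PJ
Q_s = 322.36 PJ


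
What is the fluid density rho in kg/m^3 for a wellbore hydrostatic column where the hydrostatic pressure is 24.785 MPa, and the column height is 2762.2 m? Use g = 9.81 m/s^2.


rho = P * 1e6 / (g * h)
rho = 24.785 * 1e6 / (9.81 * 2762.2)
rho = 914.67 kg/m^3


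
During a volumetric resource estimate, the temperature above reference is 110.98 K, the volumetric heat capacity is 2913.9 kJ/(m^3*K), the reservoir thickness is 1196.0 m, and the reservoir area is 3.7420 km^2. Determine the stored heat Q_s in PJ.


Step 1: Vr = A*1e6*hr = 3.742*1e6*1196.0 = 4.475432e+09 m^3
Step 2: Q_s = Vr*rhoc*dT/1e12 = 4.475432e+09*2913.9*110.98/1e12 = 1447.3 PJ
Q_s = 1447.3 PJ


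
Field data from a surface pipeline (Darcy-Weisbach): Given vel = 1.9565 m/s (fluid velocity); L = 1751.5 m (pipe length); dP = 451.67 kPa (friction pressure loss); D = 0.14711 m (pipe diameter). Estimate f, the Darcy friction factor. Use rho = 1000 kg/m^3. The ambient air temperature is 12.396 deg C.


f = dP*1000 / ((L/D)*(rho*vel^2/2))
f = 451.67*1000 / ((1751.5/0.14711)*(1000*1.9565^2/2))
f = 0.019821


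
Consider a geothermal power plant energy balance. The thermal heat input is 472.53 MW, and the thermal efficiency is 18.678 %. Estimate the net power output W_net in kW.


W_net = eta / 100 * Q_in
W_net = 18.678 / 100 * 472.53
W_net = 88.25915 MW
Convert: 88.25915 MW * 1000.0 = 88259 kW
W_net = 88259 kW


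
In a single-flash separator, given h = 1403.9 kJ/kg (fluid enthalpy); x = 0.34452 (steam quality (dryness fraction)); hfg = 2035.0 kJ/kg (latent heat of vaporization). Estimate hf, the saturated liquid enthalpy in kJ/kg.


hf = h - x * hfg
hf = 1403.9 - 0.34452 * 2035.0
hf = 702.80 kJ/kg


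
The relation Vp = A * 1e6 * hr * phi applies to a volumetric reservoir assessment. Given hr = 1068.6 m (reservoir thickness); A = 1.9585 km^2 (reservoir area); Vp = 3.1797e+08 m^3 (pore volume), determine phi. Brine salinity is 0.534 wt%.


phi = Vp / (A * 1e6 * hr)
phi = 3.1797e+08 / (1.9585 * 1e6 * 1068.6)
phi = 0.15193


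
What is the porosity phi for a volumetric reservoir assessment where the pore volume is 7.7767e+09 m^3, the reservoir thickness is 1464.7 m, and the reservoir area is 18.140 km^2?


phi = Vp / (A * 1e6 * hr)
phi = 7.7767e+09 / (18.140 * 1e6 * 1464.7)
phi = 0.29269


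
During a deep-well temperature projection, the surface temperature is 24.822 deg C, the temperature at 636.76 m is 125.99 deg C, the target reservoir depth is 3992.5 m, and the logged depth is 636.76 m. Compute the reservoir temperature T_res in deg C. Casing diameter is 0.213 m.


Step 1: grad = (T_d1 - T_surf)/d1 * 1000 = (125.99 - 24.822)/636.76 * 1000 = 158.8793 deg C/km
Step 2: T_res = T_surf + grad*d2/1000 = 24.822 + 158.8793*3992.5/1000 = 659.15 deg C
T_res = 659.15 deg C
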